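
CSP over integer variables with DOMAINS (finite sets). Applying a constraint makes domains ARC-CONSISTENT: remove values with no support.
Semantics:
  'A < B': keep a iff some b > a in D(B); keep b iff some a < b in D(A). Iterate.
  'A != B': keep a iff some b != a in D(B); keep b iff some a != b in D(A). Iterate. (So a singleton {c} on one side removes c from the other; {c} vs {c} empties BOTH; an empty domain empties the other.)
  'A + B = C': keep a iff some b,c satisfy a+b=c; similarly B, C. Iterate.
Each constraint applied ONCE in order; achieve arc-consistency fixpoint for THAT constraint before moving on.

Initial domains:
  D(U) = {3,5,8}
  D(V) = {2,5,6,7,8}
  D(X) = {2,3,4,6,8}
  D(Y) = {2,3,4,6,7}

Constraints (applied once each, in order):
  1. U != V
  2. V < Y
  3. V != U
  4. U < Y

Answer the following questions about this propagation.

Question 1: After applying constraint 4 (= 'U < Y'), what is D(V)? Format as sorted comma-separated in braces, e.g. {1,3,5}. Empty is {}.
Answer: {2,5,6}

Derivation:
Constraint 1 (U != V) on D(U)={3,5,8} D(V)={2,5,6,7,8}: no change
Constraint 2 (V < Y) on D(V)={2,5,6,7,8} D(Y)={2,3,4,6,7}: V {2,5,6,7,8}->{2,5,6}; Y {2,3,4,6,7}->{3,4,6,7}
Constraint 3 (V != U) on D(V)={2,5,6} D(U)={3,5,8}: no change
Constraint 4 (U < Y) on D(U)={3,5,8} D(Y)={3,4,6,7}: U {3,5,8}->{3,5}; Y {3,4,6,7}->{4,6,7}
So after constraint 4: D(V) = {2,5,6}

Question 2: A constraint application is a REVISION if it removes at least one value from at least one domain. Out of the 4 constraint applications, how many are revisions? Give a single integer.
Constraint 1 (U != V) on D(U)={3,5,8} D(V)={2,5,6,7,8}: no change => not a revision
Constraint 2 (V < Y) on D(V)={2,5,6,7,8} D(Y)={2,3,4,6,7}: V {2,5,6,7,8}->{2,5,6}; Y {2,3,4,6,7}->{3,4,6,7} => REVISION
Constraint 3 (V != U) on D(V)={2,5,6} D(U)={3,5,8}: no change => not a revision
Constraint 4 (U < Y) on D(U)={3,5,8} D(Y)={3,4,6,7}: U {3,5,8}->{3,5}; Y {3,4,6,7}->{4,6,7} => REVISION
Total revisions = 2

Answer: 2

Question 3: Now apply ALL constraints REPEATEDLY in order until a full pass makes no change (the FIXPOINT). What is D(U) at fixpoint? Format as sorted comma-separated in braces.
Answer: {3,5}

Derivation:
pass 0 (initial): D(U)={3,5,8}
pass 1: U {3,5,8}->{3,5}; V {2,5,6,7,8}->{2,5,6}; Y {2,3,4,6,7}->{4,6,7}
pass 2: no change
Fixpoint after 2 passes: D(U) = {3,5}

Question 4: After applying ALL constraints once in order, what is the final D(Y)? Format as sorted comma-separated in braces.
Answer: {4,6,7}

Derivation:
Constraint 1 (U != V) on D(U)={3,5,8} D(V)={2,5,6,7,8}: no change
Constraint 2 (V < Y) on D(V)={2,5,6,7,8} D(Y)={2,3,4,6,7}: V {2,5,6,7,8}->{2,5,6}; Y {2,3,4,6,7}->{3,4,6,7}
Constraint 3 (V != U) on D(V)={2,5,6} D(U)={3,5,8}: no change
Constraint 4 (U < Y) on D(U)={3,5,8} D(Y)={3,4,6,7}: U {3,5,8}->{3,5}; Y {3,4,6,7}->{4,6,7}
So after all 4 constraints: D(Y) = {4,6,7}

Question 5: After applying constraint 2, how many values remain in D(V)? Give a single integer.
Answer: 3

Derivation:
Constraint 1 (U != V) on D(U)={3,5,8} D(V)={2,5,6,7,8}: no change
Constraint 2 (V < Y) on D(V)={2,5,6,7,8} D(Y)={2,3,4,6,7}: V {2,5,6,7,8}->{2,5,6}; Y {2,3,4,6,7}->{3,4,6,7}
So after constraint 2: D(V)={2,5,6}, size = 3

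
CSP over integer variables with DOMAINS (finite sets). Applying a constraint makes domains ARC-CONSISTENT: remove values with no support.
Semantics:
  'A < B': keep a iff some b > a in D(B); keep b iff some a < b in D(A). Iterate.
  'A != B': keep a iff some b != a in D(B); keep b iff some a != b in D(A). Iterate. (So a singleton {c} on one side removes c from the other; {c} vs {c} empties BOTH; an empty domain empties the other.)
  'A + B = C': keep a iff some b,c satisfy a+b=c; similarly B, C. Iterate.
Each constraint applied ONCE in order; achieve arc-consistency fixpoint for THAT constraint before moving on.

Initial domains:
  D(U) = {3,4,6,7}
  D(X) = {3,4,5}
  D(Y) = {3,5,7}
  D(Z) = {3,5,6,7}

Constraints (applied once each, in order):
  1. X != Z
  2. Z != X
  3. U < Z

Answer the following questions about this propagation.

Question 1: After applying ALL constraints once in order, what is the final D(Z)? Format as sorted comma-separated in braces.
Constraint 1 (X != Z) on D(X)={3,4,5} D(Z)={3,5,6,7}: no change
Constraint 2 (Z != X) on D(Z)={3,5,6,7} D(X)={3,4,5}: no change
Constraint 3 (U < Z) on D(U)={3,4,6,7} D(Z)={3,5,6,7}: U {3,4,6,7}->{3,4,6}; Z {3,5,6,7}->{5,6,7}
So after all 3 constraints: D(Z) = {5,6,7}

Answer: {5,6,7}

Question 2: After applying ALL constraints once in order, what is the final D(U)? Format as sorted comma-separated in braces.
Constraint 1 (X != Z) on D(X)={3,4,5} D(Z)={3,5,6,7}: no change
Constraint 2 (Z != X) on D(Z)={3,5,6,7} D(X)={3,4,5}: no change
Constraint 3 (U < Z) on D(U)={3,4,6,7} D(Z)={3,5,6,7}: U {3,4,6,7}->{3,4,6}; Z {3,5,6,7}->{5,6,7}
So after all 3 constraints: D(U) = {3,4,6}

Answer: {3,4,6}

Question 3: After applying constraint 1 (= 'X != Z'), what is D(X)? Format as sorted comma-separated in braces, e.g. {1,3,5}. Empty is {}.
Answer: {3,4,5}

Derivation:
Constraint 1 (X != Z) on D(X)={3,4,5} D(Z)={3,5,6,7}: no change
So after constraint 1: D(X) = {3,4,5}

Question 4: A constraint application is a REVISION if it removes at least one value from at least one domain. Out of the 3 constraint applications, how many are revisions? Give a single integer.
Answer: 1

Derivation:
Constraint 1 (X != Z) on D(X)={3,4,5} D(Z)={3,5,6,7}: no change => not a revision
Constraint 2 (Z != X) on D(Z)={3,5,6,7} D(X)={3,4,5}: no change => not a revision
Constraint 3 (U < Z) on D(U)={3,4,6,7} D(Z)={3,5,6,7}: U {3,4,6,7}->{3,4,6}; Z {3,5,6,7}->{5,6,7} => REVISION
Total revisions = 1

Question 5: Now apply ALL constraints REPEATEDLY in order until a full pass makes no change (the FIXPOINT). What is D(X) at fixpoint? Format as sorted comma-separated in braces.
pass 0 (initial): D(X)={3,4,5}
pass 1: U {3,4,6,7}->{3,4,6}; Z {3,5,6,7}->{5,6,7}
pass 2: no change
Fixpoint after 2 passes: D(X) = {3,4,5}

Answer: {3,4,5}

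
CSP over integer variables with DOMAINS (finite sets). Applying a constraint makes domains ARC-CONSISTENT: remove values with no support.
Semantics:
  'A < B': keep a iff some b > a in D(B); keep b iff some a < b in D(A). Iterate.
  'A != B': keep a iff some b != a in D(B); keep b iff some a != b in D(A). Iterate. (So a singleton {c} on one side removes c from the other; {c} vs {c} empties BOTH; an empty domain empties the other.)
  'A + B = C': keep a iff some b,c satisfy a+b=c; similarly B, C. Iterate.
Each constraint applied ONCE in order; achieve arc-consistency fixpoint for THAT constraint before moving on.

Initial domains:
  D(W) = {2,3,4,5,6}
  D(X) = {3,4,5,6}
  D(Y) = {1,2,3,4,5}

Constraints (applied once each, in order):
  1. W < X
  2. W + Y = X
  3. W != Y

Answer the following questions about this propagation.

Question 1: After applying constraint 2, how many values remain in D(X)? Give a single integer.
Constraint 1 (W < X) on D(W)={2,3,4,5,6} D(X)={3,4,5,6}: W {2,3,4,5,6}->{2,3,4,5}
Constraint 2 (W + Y = X) on D(W)={2,3,4,5} D(Y)={1,2,3,4,5} D(X)={3,4,5,6}: Y {1,2,3,4,5}->{1,2,3,4}
So after constraint 2: D(X)={3,4,5,6}, size = 4

Answer: 4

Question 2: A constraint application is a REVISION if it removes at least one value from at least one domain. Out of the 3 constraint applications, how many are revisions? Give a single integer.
Constraint 1 (W < X) on D(W)={2,3,4,5,6} D(X)={3,4,5,6}: W {2,3,4,5,6}->{2,3,4,5} => REVISION
Constraint 2 (W + Y = X) on D(W)={2,3,4,5} D(Y)={1,2,3,4,5} D(X)={3,4,5,6}: Y {1,2,3,4,5}->{1,2,3,4} => REVISION
Constraint 3 (W != Y) on D(W)={2,3,4,5} D(Y)={1,2,3,4}: no change => not a revision
Total revisions = 2

Answer: 2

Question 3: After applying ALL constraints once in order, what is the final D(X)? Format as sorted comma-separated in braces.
Answer: {3,4,5,6}

Derivation:
Constraint 1 (W < X) on D(W)={2,3,4,5,6} D(X)={3,4,5,6}: W {2,3,4,5,6}->{2,3,4,5}
Constraint 2 (W + Y = X) on D(W)={2,3,4,5} D(Y)={1,2,3,4,5} D(X)={3,4,5,6}: Y {1,2,3,4,5}->{1,2,3,4}
Constraint 3 (W != Y) on D(W)={2,3,4,5} D(Y)={1,2,3,4}: no change
So after all 3 constraints: D(X) = {3,4,5,6}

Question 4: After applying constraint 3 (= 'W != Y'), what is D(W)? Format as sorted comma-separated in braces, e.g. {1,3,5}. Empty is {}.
Answer: {2,3,4,5}

Derivation:
Constraint 1 (W < X) on D(W)={2,3,4,5,6} D(X)={3,4,5,6}: W {2,3,4,5,6}->{2,3,4,5}
Constraint 2 (W + Y = X) on D(W)={2,3,4,5} D(Y)={1,2,3,4,5} D(X)={3,4,5,6}: Y {1,2,3,4,5}->{1,2,3,4}
Constraint 3 (W != Y) on D(W)={2,3,4,5} D(Y)={1,2,3,4}: no change
So after constraint 3: D(W) = {2,3,4,5}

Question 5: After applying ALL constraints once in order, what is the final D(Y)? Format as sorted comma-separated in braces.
Constraint 1 (W < X) on D(W)={2,3,4,5,6} D(X)={3,4,5,6}: W {2,3,4,5,6}->{2,3,4,5}
Constraint 2 (W + Y = X) on D(W)={2,3,4,5} D(Y)={1,2,3,4,5} D(X)={3,4,5,6}: Y {1,2,3,4,5}->{1,2,3,4}
Constraint 3 (W != Y) on D(W)={2,3,4,5} D(Y)={1,2,3,4}: no change
So after all 3 constraints: D(Y) = {1,2,3,4}

Answer: {1,2,3,4}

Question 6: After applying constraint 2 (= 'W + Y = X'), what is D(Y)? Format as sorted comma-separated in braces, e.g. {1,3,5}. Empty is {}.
Answer: {1,2,3,4}

Derivation:
Constraint 1 (W < X) on D(W)={2,3,4,5,6} D(X)={3,4,5,6}: W {2,3,4,5,6}->{2,3,4,5}
Constraint 2 (W + Y = X) on D(W)={2,3,4,5} D(Y)={1,2,3,4,5} D(X)={3,4,5,6}: Y {1,2,3,4,5}->{1,2,3,4}
So after constraint 2: D(Y) = {1,2,3,4}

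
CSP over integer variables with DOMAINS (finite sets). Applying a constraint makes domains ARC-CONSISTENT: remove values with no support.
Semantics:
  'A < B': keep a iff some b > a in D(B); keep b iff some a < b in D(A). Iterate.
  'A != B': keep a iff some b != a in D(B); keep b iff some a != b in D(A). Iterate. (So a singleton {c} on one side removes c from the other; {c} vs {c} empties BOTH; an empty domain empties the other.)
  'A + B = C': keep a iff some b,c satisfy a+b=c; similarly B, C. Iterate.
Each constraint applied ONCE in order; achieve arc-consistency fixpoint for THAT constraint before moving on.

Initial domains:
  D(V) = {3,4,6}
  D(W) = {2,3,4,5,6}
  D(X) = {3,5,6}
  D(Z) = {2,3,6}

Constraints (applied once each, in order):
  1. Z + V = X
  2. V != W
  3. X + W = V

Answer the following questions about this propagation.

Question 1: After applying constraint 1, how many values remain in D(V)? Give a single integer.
Constraint 1 (Z + V = X) on D(Z)={2,3,6} D(V)={3,4,6} D(X)={3,5,6}: Z {2,3,6}->{2,3}; V {3,4,6}->{3,4}; X {3,5,6}->{5,6}
So after constraint 1: D(V)={3,4}, size = 2

Answer: 2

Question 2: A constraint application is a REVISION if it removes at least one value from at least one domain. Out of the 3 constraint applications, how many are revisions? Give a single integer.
Answer: 2

Derivation:
Constraint 1 (Z + V = X) on D(Z)={2,3,6} D(V)={3,4,6} D(X)={3,5,6}: Z {2,3,6}->{2,3}; V {3,4,6}->{3,4}; X {3,5,6}->{5,6} => REVISION
Constraint 2 (V != W) on D(V)={3,4} D(W)={2,3,4,5,6}: no change => not a revision
Constraint 3 (X + W = V) on D(X)={5,6} D(W)={2,3,4,5,6} D(V)={3,4}: X {5,6}->{}; W {2,3,4,5,6}->{}; V {3,4}->{} => REVISION
Total revisions = 2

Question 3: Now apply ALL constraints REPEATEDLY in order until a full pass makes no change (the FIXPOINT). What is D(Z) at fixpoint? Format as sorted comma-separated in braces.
Answer: {}

Derivation:
pass 0 (initial): D(Z)={2,3,6}
pass 1: V {3,4,6}->{}; W {2,3,4,5,6}->{}; X {3,5,6}->{}; Z {2,3,6}->{2,3}
pass 2: Z {2,3}->{}
pass 3: no change
Fixpoint after 3 passes: D(Z) = {}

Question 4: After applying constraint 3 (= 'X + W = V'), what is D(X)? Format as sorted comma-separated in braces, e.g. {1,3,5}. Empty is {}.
Constraint 1 (Z + V = X) on D(Z)={2,3,6} D(V)={3,4,6} D(X)={3,5,6}: Z {2,3,6}->{2,3}; V {3,4,6}->{3,4}; X {3,5,6}->{5,6}
Constraint 2 (V != W) on D(V)={3,4} D(W)={2,3,4,5,6}: no change
Constraint 3 (X + W = V) on D(X)={5,6} D(W)={2,3,4,5,6} D(V)={3,4}: X {5,6}->{}; W {2,3,4,5,6}->{}; V {3,4}->{}
So after constraint 3: D(X) = {}

Answer: {}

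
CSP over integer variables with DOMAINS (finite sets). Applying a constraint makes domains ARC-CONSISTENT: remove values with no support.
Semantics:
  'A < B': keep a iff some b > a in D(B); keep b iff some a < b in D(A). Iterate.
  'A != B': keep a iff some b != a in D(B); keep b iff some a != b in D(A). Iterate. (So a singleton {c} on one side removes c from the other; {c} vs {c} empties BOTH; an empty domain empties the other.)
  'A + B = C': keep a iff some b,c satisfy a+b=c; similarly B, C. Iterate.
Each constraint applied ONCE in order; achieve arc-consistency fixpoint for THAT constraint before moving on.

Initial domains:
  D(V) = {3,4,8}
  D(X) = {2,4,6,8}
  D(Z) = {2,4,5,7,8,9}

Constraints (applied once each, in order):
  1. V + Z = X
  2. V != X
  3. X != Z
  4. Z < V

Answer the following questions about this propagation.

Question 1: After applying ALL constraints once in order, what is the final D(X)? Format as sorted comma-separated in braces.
Constraint 1 (V + Z = X) on D(V)={3,4,8} D(Z)={2,4,5,7,8,9} D(X)={2,4,6,8}: V {3,4,8}->{3,4}; Z {2,4,5,7,8,9}->{2,4,5}; X {2,4,6,8}->{6,8}
Constraint 2 (V != X) on D(V)={3,4} D(X)={6,8}: no change
Constraint 3 (X != Z) on D(X)={6,8} D(Z)={2,4,5}: no change
Constraint 4 (Z < V) on D(Z)={2,4,5} D(V)={3,4}: Z {2,4,5}->{2}
So after all 4 constraints: D(X) = {6,8}

Answer: {6,8}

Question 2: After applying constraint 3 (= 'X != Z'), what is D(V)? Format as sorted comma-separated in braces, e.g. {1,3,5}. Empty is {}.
Constraint 1 (V + Z = X) on D(V)={3,4,8} D(Z)={2,4,5,7,8,9} D(X)={2,4,6,8}: V {3,4,8}->{3,4}; Z {2,4,5,7,8,9}->{2,4,5}; X {2,4,6,8}->{6,8}
Constraint 2 (V != X) on D(V)={3,4} D(X)={6,8}: no change
Constraint 3 (X != Z) on D(X)={6,8} D(Z)={2,4,5}: no change
So after constraint 3: D(V) = {3,4}

Answer: {3,4}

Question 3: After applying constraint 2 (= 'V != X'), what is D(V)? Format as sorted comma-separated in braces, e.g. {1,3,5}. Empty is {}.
Constraint 1 (V + Z = X) on D(V)={3,4,8} D(Z)={2,4,5,7,8,9} D(X)={2,4,6,8}: V {3,4,8}->{3,4}; Z {2,4,5,7,8,9}->{2,4,5}; X {2,4,6,8}->{6,8}
Constraint 2 (V != X) on D(V)={3,4} D(X)={6,8}: no change
So after constraint 2: D(V) = {3,4}

Answer: {3,4}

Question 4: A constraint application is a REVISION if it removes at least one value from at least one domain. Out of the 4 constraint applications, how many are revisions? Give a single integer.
Constraint 1 (V + Z = X) on D(V)={3,4,8} D(Z)={2,4,5,7,8,9} D(X)={2,4,6,8}: V {3,4,8}->{3,4}; Z {2,4,5,7,8,9}->{2,4,5}; X {2,4,6,8}->{6,8} => REVISION
Constraint 2 (V != X) on D(V)={3,4} D(X)={6,8}: no change => not a revision
Constraint 3 (X != Z) on D(X)={6,8} D(Z)={2,4,5}: no change => not a revision
Constraint 4 (Z < V) on D(Z)={2,4,5} D(V)={3,4}: Z {2,4,5}->{2} => REVISION
Total revisions = 2

Answer: 2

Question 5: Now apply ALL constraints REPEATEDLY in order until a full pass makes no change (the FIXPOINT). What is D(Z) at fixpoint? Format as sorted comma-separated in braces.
pass 0 (initial): D(Z)={2,4,5,7,8,9}
pass 1: V {3,4,8}->{3,4}; X {2,4,6,8}->{6,8}; Z {2,4,5,7,8,9}->{2}
pass 2: V {3,4}->{4}; X {6,8}->{6}
pass 3: no change
Fixpoint after 3 passes: D(Z) = {2}

Answer: {2}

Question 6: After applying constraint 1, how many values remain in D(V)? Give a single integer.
Constraint 1 (V + Z = X) on D(V)={3,4,8} D(Z)={2,4,5,7,8,9} D(X)={2,4,6,8}: V {3,4,8}->{3,4}; Z {2,4,5,7,8,9}->{2,4,5}; X {2,4,6,8}->{6,8}
So after constraint 1: D(V)={3,4}, size = 2

Answer: 2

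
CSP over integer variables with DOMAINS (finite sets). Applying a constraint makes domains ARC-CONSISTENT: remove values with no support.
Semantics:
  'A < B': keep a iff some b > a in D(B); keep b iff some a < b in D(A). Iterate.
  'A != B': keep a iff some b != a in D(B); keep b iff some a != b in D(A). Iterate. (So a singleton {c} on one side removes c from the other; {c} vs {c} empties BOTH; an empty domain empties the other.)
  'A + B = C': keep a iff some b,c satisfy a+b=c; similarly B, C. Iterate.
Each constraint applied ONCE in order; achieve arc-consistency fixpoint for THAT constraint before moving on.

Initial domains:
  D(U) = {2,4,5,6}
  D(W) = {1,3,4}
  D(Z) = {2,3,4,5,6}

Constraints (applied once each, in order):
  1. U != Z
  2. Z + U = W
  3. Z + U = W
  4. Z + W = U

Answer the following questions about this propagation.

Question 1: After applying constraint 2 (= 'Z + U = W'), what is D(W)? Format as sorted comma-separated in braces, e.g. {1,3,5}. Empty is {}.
Answer: {4}

Derivation:
Constraint 1 (U != Z) on D(U)={2,4,5,6} D(Z)={2,3,4,5,6}: no change
Constraint 2 (Z + U = W) on D(Z)={2,3,4,5,6} D(U)={2,4,5,6} D(W)={1,3,4}: Z {2,3,4,5,6}->{2}; U {2,4,5,6}->{2}; W {1,3,4}->{4}
So after constraint 2: D(W) = {4}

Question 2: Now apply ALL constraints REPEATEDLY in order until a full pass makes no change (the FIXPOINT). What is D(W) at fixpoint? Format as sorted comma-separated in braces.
Answer: {}

Derivation:
pass 0 (initial): D(W)={1,3,4}
pass 1: U {2,4,5,6}->{}; W {1,3,4}->{}; Z {2,3,4,5,6}->{}
pass 2: no change
Fixpoint after 2 passes: D(W) = {}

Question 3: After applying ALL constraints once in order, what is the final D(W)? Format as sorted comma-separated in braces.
Constraint 1 (U != Z) on D(U)={2,4,5,6} D(Z)={2,3,4,5,6}: no change
Constraint 2 (Z + U = W) on D(Z)={2,3,4,5,6} D(U)={2,4,5,6} D(W)={1,3,4}: Z {2,3,4,5,6}->{2}; U {2,4,5,6}->{2}; W {1,3,4}->{4}
Constraint 3 (Z + U = W) on D(Z)={2} D(U)={2} D(W)={4}: no change
Constraint 4 (Z + W = U) on D(Z)={2} D(W)={4} D(U)={2}: Z {2}->{}; W {4}->{}; U {2}->{}
So after all 4 constraints: D(W) = {}

Answer: {}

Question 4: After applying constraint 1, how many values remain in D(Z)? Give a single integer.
Answer: 5

Derivation:
Constraint 1 (U != Z) on D(U)={2,4,5,6} D(Z)={2,3,4,5,6}: no change
So after constraint 1: D(Z)={2,3,4,5,6}, size = 5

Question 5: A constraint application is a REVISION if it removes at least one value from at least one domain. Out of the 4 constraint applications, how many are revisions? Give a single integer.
Constraint 1 (U != Z) on D(U)={2,4,5,6} D(Z)={2,3,4,5,6}: no change => not a revision
Constraint 2 (Z + U = W) on D(Z)={2,3,4,5,6} D(U)={2,4,5,6} D(W)={1,3,4}: Z {2,3,4,5,6}->{2}; U {2,4,5,6}->{2}; W {1,3,4}->{4} => REVISION
Constraint 3 (Z + U = W) on D(Z)={2} D(U)={2} D(W)={4}: no change => not a revision
Constraint 4 (Z + W = U) on D(Z)={2} D(W)={4} D(U)={2}: Z {2}->{}; W {4}->{}; U {2}->{} => REVISION
Total revisions = 2

Answer: 2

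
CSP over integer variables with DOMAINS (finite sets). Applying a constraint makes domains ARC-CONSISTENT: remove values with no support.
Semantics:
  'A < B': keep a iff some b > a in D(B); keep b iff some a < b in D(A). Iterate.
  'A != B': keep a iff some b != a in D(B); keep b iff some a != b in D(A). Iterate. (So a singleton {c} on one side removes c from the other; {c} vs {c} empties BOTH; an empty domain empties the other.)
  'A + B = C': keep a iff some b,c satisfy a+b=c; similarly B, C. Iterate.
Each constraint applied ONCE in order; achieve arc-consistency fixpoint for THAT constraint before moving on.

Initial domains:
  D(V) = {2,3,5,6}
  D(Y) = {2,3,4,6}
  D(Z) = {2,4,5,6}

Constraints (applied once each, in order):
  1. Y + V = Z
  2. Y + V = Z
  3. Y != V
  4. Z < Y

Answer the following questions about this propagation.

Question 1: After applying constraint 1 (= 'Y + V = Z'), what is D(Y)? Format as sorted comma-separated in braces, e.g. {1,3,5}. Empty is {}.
Answer: {2,3,4}

Derivation:
Constraint 1 (Y + V = Z) on D(Y)={2,3,4,6} D(V)={2,3,5,6} D(Z)={2,4,5,6}: Y {2,3,4,6}->{2,3,4}; V {2,3,5,6}->{2,3}; Z {2,4,5,6}->{4,5,6}
So after constraint 1: D(Y) = {2,3,4}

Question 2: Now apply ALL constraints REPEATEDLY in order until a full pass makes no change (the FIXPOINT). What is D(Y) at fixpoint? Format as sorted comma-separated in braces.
Answer: {}

Derivation:
pass 0 (initial): D(Y)={2,3,4,6}
pass 1: V {2,3,5,6}->{2,3}; Y {2,3,4,6}->{}; Z {2,4,5,6}->{}
pass 2: V {2,3}->{}
pass 3: no change
Fixpoint after 3 passes: D(Y) = {}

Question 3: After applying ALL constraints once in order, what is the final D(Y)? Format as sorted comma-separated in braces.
Constraint 1 (Y + V = Z) on D(Y)={2,3,4,6} D(V)={2,3,5,6} D(Z)={2,4,5,6}: Y {2,3,4,6}->{2,3,4}; V {2,3,5,6}->{2,3}; Z {2,4,5,6}->{4,5,6}
Constraint 2 (Y + V = Z) on D(Y)={2,3,4} D(V)={2,3} D(Z)={4,5,6}: no change
Constraint 3 (Y != V) on D(Y)={2,3,4} D(V)={2,3}: no change
Constraint 4 (Z < Y) on D(Z)={4,5,6} D(Y)={2,3,4}: Z {4,5,6}->{}; Y {2,3,4}->{}
So after all 4 constraints: D(Y) = {}

Answer: {}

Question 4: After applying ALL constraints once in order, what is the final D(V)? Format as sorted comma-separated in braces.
Constraint 1 (Y + V = Z) on D(Y)={2,3,4,6} D(V)={2,3,5,6} D(Z)={2,4,5,6}: Y {2,3,4,6}->{2,3,4}; V {2,3,5,6}->{2,3}; Z {2,4,5,6}->{4,5,6}
Constraint 2 (Y + V = Z) on D(Y)={2,3,4} D(V)={2,3} D(Z)={4,5,6}: no change
Constraint 3 (Y != V) on D(Y)={2,3,4} D(V)={2,3}: no change
Constraint 4 (Z < Y) on D(Z)={4,5,6} D(Y)={2,3,4}: Z {4,5,6}->{}; Y {2,3,4}->{}
So after all 4 constraints: D(V) = {2,3}

Answer: {2,3}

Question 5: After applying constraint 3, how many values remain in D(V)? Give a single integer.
Answer: 2

Derivation:
Constraint 1 (Y + V = Z) on D(Y)={2,3,4,6} D(V)={2,3,5,6} D(Z)={2,4,5,6}: Y {2,3,4,6}->{2,3,4}; V {2,3,5,6}->{2,3}; Z {2,4,5,6}->{4,5,6}
Constraint 2 (Y + V = Z) on D(Y)={2,3,4} D(V)={2,3} D(Z)={4,5,6}: no change
Constraint 3 (Y != V) on D(Y)={2,3,4} D(V)={2,3}: no change
So after constraint 3: D(V)={2,3}, size = 2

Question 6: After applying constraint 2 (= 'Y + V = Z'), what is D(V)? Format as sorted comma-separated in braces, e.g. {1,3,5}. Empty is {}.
Answer: {2,3}

Derivation:
Constraint 1 (Y + V = Z) on D(Y)={2,3,4,6} D(V)={2,3,5,6} D(Z)={2,4,5,6}: Y {2,3,4,6}->{2,3,4}; V {2,3,5,6}->{2,3}; Z {2,4,5,6}->{4,5,6}
Constraint 2 (Y + V = Z) on D(Y)={2,3,4} D(V)={2,3} D(Z)={4,5,6}: no change
So after constraint 2: D(V) = {2,3}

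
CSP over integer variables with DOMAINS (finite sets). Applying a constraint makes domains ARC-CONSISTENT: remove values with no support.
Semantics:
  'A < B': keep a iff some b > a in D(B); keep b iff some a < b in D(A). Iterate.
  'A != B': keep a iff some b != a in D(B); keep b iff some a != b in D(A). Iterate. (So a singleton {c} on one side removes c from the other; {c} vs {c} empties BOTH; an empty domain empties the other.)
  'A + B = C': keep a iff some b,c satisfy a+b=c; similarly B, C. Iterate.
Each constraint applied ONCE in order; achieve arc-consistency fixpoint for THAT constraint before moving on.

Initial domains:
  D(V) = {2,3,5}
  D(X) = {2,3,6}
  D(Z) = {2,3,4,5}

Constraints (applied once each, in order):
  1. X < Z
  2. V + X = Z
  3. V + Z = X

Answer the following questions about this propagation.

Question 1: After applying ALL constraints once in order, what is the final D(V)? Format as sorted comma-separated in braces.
Constraint 1 (X < Z) on D(X)={2,3,6} D(Z)={2,3,4,5}: X {2,3,6}->{2,3}; Z {2,3,4,5}->{3,4,5}
Constraint 2 (V + X = Z) on D(V)={2,3,5} D(X)={2,3} D(Z)={3,4,5}: V {2,3,5}->{2,3}; Z {3,4,5}->{4,5}
Constraint 3 (V + Z = X) on D(V)={2,3} D(Z)={4,5} D(X)={2,3}: V {2,3}->{}; Z {4,5}->{}; X {2,3}->{}
So after all 3 constraints: D(V) = {}

Answer: {}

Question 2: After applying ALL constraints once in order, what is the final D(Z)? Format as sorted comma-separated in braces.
Constraint 1 (X < Z) on D(X)={2,3,6} D(Z)={2,3,4,5}: X {2,3,6}->{2,3}; Z {2,3,4,5}->{3,4,5}
Constraint 2 (V + X = Z) on D(V)={2,3,5} D(X)={2,3} D(Z)={3,4,5}: V {2,3,5}->{2,3}; Z {3,4,5}->{4,5}
Constraint 3 (V + Z = X) on D(V)={2,3} D(Z)={4,5} D(X)={2,3}: V {2,3}->{}; Z {4,5}->{}; X {2,3}->{}
So after all 3 constraints: D(Z) = {}

Answer: {}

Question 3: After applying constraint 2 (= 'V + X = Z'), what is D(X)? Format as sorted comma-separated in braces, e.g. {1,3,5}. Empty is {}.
Answer: {2,3}

Derivation:
Constraint 1 (X < Z) on D(X)={2,3,6} D(Z)={2,3,4,5}: X {2,3,6}->{2,3}; Z {2,3,4,5}->{3,4,5}
Constraint 2 (V + X = Z) on D(V)={2,3,5} D(X)={2,3} D(Z)={3,4,5}: V {2,3,5}->{2,3}; Z {3,4,5}->{4,5}
So after constraint 2: D(X) = {2,3}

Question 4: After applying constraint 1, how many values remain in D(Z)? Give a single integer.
Constraint 1 (X < Z) on D(X)={2,3,6} D(Z)={2,3,4,5}: X {2,3,6}->{2,3}; Z {2,3,4,5}->{3,4,5}
So after constraint 1: D(Z)={3,4,5}, size = 3

Answer: 3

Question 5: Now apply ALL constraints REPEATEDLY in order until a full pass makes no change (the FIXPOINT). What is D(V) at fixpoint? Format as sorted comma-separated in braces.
pass 0 (initial): D(V)={2,3,5}
pass 1: V {2,3,5}->{}; X {2,3,6}->{}; Z {2,3,4,5}->{}
pass 2: no change
Fixpoint after 2 passes: D(V) = {}

Answer: {}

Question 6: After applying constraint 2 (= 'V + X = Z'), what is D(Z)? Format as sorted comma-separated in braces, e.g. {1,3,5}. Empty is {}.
Answer: {4,5}

Derivation:
Constraint 1 (X < Z) on D(X)={2,3,6} D(Z)={2,3,4,5}: X {2,3,6}->{2,3}; Z {2,3,4,5}->{3,4,5}
Constraint 2 (V + X = Z) on D(V)={2,3,5} D(X)={2,3} D(Z)={3,4,5}: V {2,3,5}->{2,3}; Z {3,4,5}->{4,5}
So after constraint 2: D(Z) = {4,5}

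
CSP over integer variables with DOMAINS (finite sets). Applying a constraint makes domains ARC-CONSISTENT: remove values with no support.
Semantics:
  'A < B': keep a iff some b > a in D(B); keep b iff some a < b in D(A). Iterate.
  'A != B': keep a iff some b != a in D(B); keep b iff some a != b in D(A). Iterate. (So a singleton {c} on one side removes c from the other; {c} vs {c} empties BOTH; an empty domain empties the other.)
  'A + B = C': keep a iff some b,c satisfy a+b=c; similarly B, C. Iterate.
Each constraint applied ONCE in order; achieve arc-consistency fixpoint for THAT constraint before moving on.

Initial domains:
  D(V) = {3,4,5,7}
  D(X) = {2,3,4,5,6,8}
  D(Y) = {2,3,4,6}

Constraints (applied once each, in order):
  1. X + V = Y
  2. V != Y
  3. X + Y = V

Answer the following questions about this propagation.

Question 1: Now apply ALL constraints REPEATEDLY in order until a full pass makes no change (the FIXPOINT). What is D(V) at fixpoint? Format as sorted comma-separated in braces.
Answer: {}

Derivation:
pass 0 (initial): D(V)={3,4,5,7}
pass 1: V {3,4,5,7}->{}; X {2,3,4,5,6,8}->{}; Y {2,3,4,6}->{}
pass 2: no change
Fixpoint after 2 passes: D(V) = {}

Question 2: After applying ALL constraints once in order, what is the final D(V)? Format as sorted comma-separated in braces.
Answer: {}

Derivation:
Constraint 1 (X + V = Y) on D(X)={2,3,4,5,6,8} D(V)={3,4,5,7} D(Y)={2,3,4,6}: X {2,3,4,5,6,8}->{2,3}; V {3,4,5,7}->{3,4}; Y {2,3,4,6}->{6}
Constraint 2 (V != Y) on D(V)={3,4} D(Y)={6}: no change
Constraint 3 (X + Y = V) on D(X)={2,3} D(Y)={6} D(V)={3,4}: X {2,3}->{}; Y {6}->{}; V {3,4}->{}
So after all 3 constraints: D(V) = {}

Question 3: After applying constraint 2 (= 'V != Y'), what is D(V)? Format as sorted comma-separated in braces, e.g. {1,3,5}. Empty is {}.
Constraint 1 (X + V = Y) on D(X)={2,3,4,5,6,8} D(V)={3,4,5,7} D(Y)={2,3,4,6}: X {2,3,4,5,6,8}->{2,3}; V {3,4,5,7}->{3,4}; Y {2,3,4,6}->{6}
Constraint 2 (V != Y) on D(V)={3,4} D(Y)={6}: no change
So after constraint 2: D(V) = {3,4}

Answer: {3,4}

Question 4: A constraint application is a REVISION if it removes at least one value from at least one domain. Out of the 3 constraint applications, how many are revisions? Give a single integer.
Constraint 1 (X + V = Y) on D(X)={2,3,4,5,6,8} D(V)={3,4,5,7} D(Y)={2,3,4,6}: X {2,3,4,5,6,8}->{2,3}; V {3,4,5,7}->{3,4}; Y {2,3,4,6}->{6} => REVISION
Constraint 2 (V != Y) on D(V)={3,4} D(Y)={6}: no change => not a revision
Constraint 3 (X + Y = V) on D(X)={2,3} D(Y)={6} D(V)={3,4}: X {2,3}->{}; Y {6}->{}; V {3,4}->{} => REVISION
Total revisions = 2

Answer: 2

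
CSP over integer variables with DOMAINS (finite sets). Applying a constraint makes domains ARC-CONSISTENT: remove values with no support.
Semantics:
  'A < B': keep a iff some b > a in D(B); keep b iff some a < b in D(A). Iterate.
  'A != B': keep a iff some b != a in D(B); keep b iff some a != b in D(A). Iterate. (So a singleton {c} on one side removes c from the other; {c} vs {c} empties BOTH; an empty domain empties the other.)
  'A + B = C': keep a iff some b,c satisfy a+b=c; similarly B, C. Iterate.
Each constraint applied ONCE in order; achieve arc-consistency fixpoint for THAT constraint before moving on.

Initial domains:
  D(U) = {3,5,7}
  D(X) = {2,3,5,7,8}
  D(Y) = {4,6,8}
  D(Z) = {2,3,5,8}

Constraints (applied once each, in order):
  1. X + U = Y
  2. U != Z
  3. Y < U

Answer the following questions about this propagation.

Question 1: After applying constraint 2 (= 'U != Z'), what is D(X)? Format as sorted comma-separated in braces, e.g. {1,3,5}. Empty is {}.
Answer: {3,5}

Derivation:
Constraint 1 (X + U = Y) on D(X)={2,3,5,7,8} D(U)={3,5,7} D(Y)={4,6,8}: X {2,3,5,7,8}->{3,5}; U {3,5,7}->{3,5}; Y {4,6,8}->{6,8}
Constraint 2 (U != Z) on D(U)={3,5} D(Z)={2,3,5,8}: no change
So after constraint 2: D(X) = {3,5}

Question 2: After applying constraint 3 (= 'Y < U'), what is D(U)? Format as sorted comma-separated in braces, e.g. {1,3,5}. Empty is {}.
Answer: {}

Derivation:
Constraint 1 (X + U = Y) on D(X)={2,3,5,7,8} D(U)={3,5,7} D(Y)={4,6,8}: X {2,3,5,7,8}->{3,5}; U {3,5,7}->{3,5}; Y {4,6,8}->{6,8}
Constraint 2 (U != Z) on D(U)={3,5} D(Z)={2,3,5,8}: no change
Constraint 3 (Y < U) on D(Y)={6,8} D(U)={3,5}: Y {6,8}->{}; U {3,5}->{}
So after constraint 3: D(U) = {}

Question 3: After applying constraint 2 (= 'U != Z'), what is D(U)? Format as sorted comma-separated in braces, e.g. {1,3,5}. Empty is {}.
Answer: {3,5}

Derivation:
Constraint 1 (X + U = Y) on D(X)={2,3,5,7,8} D(U)={3,5,7} D(Y)={4,6,8}: X {2,3,5,7,8}->{3,5}; U {3,5,7}->{3,5}; Y {4,6,8}->{6,8}
Constraint 2 (U != Z) on D(U)={3,5} D(Z)={2,3,5,8}: no change
So after constraint 2: D(U) = {3,5}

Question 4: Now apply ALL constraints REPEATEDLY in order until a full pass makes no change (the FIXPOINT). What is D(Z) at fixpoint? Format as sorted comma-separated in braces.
pass 0 (initial): D(Z)={2,3,5,8}
pass 1: U {3,5,7}->{}; X {2,3,5,7,8}->{3,5}; Y {4,6,8}->{}
pass 2: X {3,5}->{}; Z {2,3,5,8}->{}
pass 3: no change
Fixpoint after 3 passes: D(Z) = {}

Answer: {}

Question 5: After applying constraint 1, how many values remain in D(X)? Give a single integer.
Constraint 1 (X + U = Y) on D(X)={2,3,5,7,8} D(U)={3,5,7} D(Y)={4,6,8}: X {2,3,5,7,8}->{3,5}; U {3,5,7}->{3,5}; Y {4,6,8}->{6,8}
So after constraint 1: D(X)={3,5}, size = 2

Answer: 2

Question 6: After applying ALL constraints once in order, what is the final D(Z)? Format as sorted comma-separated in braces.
Answer: {2,3,5,8}

Derivation:
Constraint 1 (X + U = Y) on D(X)={2,3,5,7,8} D(U)={3,5,7} D(Y)={4,6,8}: X {2,3,5,7,8}->{3,5}; U {3,5,7}->{3,5}; Y {4,6,8}->{6,8}
Constraint 2 (U != Z) on D(U)={3,5} D(Z)={2,3,5,8}: no change
Constraint 3 (Y < U) on D(Y)={6,8} D(U)={3,5}: Y {6,8}->{}; U {3,5}->{}
So after all 3 constraints: D(Z) = {2,3,5,8}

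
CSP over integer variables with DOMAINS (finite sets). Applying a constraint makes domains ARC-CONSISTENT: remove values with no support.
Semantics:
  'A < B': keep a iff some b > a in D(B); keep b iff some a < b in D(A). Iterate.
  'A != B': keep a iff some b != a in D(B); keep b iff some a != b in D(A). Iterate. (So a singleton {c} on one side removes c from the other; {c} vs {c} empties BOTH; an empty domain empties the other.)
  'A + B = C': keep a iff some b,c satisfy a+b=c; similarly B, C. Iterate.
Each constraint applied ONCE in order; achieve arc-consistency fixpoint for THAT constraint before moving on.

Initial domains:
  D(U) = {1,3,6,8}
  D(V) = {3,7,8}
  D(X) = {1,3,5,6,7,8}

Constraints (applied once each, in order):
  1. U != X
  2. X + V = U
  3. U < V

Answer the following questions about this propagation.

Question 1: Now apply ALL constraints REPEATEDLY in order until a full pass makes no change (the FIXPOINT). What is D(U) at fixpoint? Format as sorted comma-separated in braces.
pass 0 (initial): D(U)={1,3,6,8}
pass 1: U {1,3,6,8}->{6}; V {3,7,8}->{7}; X {1,3,5,6,7,8}->{1,3,5}
pass 2: U {6}->{}; V {7}->{}; X {1,3,5}->{}
pass 3: no change
Fixpoint after 3 passes: D(U) = {}

Answer: {}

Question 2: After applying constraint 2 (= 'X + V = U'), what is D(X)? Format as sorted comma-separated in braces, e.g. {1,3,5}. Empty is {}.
Constraint 1 (U != X) on D(U)={1,3,6,8} D(X)={1,3,5,6,7,8}: no change
Constraint 2 (X + V = U) on D(X)={1,3,5,6,7,8} D(V)={3,7,8} D(U)={1,3,6,8}: X {1,3,5,6,7,8}->{1,3,5}; V {3,7,8}->{3,7}; U {1,3,6,8}->{6,8}
So after constraint 2: D(X) = {1,3,5}

Answer: {1,3,5}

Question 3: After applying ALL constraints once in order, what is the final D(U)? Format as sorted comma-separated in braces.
Constraint 1 (U != X) on D(U)={1,3,6,8} D(X)={1,3,5,6,7,8}: no change
Constraint 2 (X + V = U) on D(X)={1,3,5,6,7,8} D(V)={3,7,8} D(U)={1,3,6,8}: X {1,3,5,6,7,8}->{1,3,5}; V {3,7,8}->{3,7}; U {1,3,6,8}->{6,8}
Constraint 3 (U < V) on D(U)={6,8} D(V)={3,7}: U {6,8}->{6}; V {3,7}->{7}
So after all 3 constraints: D(U) = {6}

Answer: {6}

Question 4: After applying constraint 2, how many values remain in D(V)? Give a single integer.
Constraint 1 (U != X) on D(U)={1,3,6,8} D(X)={1,3,5,6,7,8}: no change
Constraint 2 (X + V = U) on D(X)={1,3,5,6,7,8} D(V)={3,7,8} D(U)={1,3,6,8}: X {1,3,5,6,7,8}->{1,3,5}; V {3,7,8}->{3,7}; U {1,3,6,8}->{6,8}
So after constraint 2: D(V)={3,7}, size = 2

Answer: 2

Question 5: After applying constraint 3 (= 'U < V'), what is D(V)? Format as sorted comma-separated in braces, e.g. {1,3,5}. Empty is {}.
Answer: {7}

Derivation:
Constraint 1 (U != X) on D(U)={1,3,6,8} D(X)={1,3,5,6,7,8}: no change
Constraint 2 (X + V = U) on D(X)={1,3,5,6,7,8} D(V)={3,7,8} D(U)={1,3,6,8}: X {1,3,5,6,7,8}->{1,3,5}; V {3,7,8}->{3,7}; U {1,3,6,8}->{6,8}
Constraint 3 (U < V) on D(U)={6,8} D(V)={3,7}: U {6,8}->{6}; V {3,7}->{7}
So after constraint 3: D(V) = {7}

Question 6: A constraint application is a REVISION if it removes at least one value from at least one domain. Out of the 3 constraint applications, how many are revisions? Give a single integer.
Constraint 1 (U != X) on D(U)={1,3,6,8} D(X)={1,3,5,6,7,8}: no change => not a revision
Constraint 2 (X + V = U) on D(X)={1,3,5,6,7,8} D(V)={3,7,8} D(U)={1,3,6,8}: X {1,3,5,6,7,8}->{1,3,5}; V {3,7,8}->{3,7}; U {1,3,6,8}->{6,8} => REVISION
Constraint 3 (U < V) on D(U)={6,8} D(V)={3,7}: U {6,8}->{6}; V {3,7}->{7} => REVISION
Total revisions = 2

Answer: 2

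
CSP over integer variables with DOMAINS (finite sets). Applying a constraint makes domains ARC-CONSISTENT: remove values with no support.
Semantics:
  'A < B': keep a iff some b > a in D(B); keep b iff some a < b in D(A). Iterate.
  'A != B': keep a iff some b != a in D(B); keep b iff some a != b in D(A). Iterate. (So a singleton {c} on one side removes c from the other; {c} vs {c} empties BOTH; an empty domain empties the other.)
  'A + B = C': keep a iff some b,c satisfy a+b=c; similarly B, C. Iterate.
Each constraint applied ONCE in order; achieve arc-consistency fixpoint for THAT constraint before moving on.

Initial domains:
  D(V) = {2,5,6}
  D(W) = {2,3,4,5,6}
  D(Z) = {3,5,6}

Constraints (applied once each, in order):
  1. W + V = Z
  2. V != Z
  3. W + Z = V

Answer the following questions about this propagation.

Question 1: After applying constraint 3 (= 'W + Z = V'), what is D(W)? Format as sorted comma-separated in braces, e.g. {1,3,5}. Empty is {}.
Constraint 1 (W + V = Z) on D(W)={2,3,4,5,6} D(V)={2,5,6} D(Z)={3,5,6}: W {2,3,4,5,6}->{3,4}; V {2,5,6}->{2}; Z {3,5,6}->{5,6}
Constraint 2 (V != Z) on D(V)={2} D(Z)={5,6}: no change
Constraint 3 (W + Z = V) on D(W)={3,4} D(Z)={5,6} D(V)={2}: W {3,4}->{}; Z {5,6}->{}; V {2}->{}
So after constraint 3: D(W) = {}

Answer: {}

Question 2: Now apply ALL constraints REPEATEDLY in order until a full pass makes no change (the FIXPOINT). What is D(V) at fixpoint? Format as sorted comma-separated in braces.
pass 0 (initial): D(V)={2,5,6}
pass 1: V {2,5,6}->{}; W {2,3,4,5,6}->{}; Z {3,5,6}->{}
pass 2: no change
Fixpoint after 2 passes: D(V) = {}

Answer: {}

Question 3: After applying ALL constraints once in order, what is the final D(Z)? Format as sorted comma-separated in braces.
Answer: {}

Derivation:
Constraint 1 (W + V = Z) on D(W)={2,3,4,5,6} D(V)={2,5,6} D(Z)={3,5,6}: W {2,3,4,5,6}->{3,4}; V {2,5,6}->{2}; Z {3,5,6}->{5,6}
Constraint 2 (V != Z) on D(V)={2} D(Z)={5,6}: no change
Constraint 3 (W + Z = V) on D(W)={3,4} D(Z)={5,6} D(V)={2}: W {3,4}->{}; Z {5,6}->{}; V {2}->{}
So after all 3 constraints: D(Z) = {}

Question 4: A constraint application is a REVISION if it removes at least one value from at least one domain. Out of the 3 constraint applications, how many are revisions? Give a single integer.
Constraint 1 (W + V = Z) on D(W)={2,3,4,5,6} D(V)={2,5,6} D(Z)={3,5,6}: W {2,3,4,5,6}->{3,4}; V {2,5,6}->{2}; Z {3,5,6}->{5,6} => REVISION
Constraint 2 (V != Z) on D(V)={2} D(Z)={5,6}: no change => not a revision
Constraint 3 (W + Z = V) on D(W)={3,4} D(Z)={5,6} D(V)={2}: W {3,4}->{}; Z {5,6}->{}; V {2}->{} => REVISION
Total revisions = 2

Answer: 2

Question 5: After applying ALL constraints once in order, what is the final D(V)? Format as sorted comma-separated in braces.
Answer: {}

Derivation:
Constraint 1 (W + V = Z) on D(W)={2,3,4,5,6} D(V)={2,5,6} D(Z)={3,5,6}: W {2,3,4,5,6}->{3,4}; V {2,5,6}->{2}; Z {3,5,6}->{5,6}
Constraint 2 (V != Z) on D(V)={2} D(Z)={5,6}: no change
Constraint 3 (W + Z = V) on D(W)={3,4} D(Z)={5,6} D(V)={2}: W {3,4}->{}; Z {5,6}->{}; V {2}->{}
So after all 3 constraints: D(V) = {}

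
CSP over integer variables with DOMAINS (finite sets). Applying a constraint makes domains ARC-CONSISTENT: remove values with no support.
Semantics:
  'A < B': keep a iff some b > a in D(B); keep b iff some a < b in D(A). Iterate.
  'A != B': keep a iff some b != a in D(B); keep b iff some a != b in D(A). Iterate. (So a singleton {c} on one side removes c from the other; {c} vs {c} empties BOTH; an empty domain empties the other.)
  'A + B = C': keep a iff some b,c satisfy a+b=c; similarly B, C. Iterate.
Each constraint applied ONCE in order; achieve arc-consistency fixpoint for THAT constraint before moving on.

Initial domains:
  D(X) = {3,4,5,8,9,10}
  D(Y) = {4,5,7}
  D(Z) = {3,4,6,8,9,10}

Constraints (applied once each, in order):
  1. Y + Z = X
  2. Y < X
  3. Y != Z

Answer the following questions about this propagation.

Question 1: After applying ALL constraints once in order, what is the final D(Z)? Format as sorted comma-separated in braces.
Constraint 1 (Y + Z = X) on D(Y)={4,5,7} D(Z)={3,4,6,8,9,10} D(X)={3,4,5,8,9,10}: Z {3,4,6,8,9,10}->{3,4,6}; X {3,4,5,8,9,10}->{8,9,10}
Constraint 2 (Y < X) on D(Y)={4,5,7} D(X)={8,9,10}: no change
Constraint 3 (Y != Z) on D(Y)={4,5,7} D(Z)={3,4,6}: no change
So after all 3 constraints: D(Z) = {3,4,6}

Answer: {3,4,6}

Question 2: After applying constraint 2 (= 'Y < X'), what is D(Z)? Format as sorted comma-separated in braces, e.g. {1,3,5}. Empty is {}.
Constraint 1 (Y + Z = X) on D(Y)={4,5,7} D(Z)={3,4,6,8,9,10} D(X)={3,4,5,8,9,10}: Z {3,4,6,8,9,10}->{3,4,6}; X {3,4,5,8,9,10}->{8,9,10}
Constraint 2 (Y < X) on D(Y)={4,5,7} D(X)={8,9,10}: no change
So after constraint 2: D(Z) = {3,4,6}

Answer: {3,4,6}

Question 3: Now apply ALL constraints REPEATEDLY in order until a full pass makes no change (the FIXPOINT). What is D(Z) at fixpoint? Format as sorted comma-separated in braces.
pass 0 (initial): D(Z)={3,4,6,8,9,10}
pass 1: X {3,4,5,8,9,10}->{8,9,10}; Z {3,4,6,8,9,10}->{3,4,6}
pass 2: no change
Fixpoint after 2 passes: D(Z) = {3,4,6}

Answer: {3,4,6}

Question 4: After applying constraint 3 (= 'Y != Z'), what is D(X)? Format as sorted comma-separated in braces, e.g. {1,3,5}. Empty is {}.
Constraint 1 (Y + Z = X) on D(Y)={4,5,7} D(Z)={3,4,6,8,9,10} D(X)={3,4,5,8,9,10}: Z {3,4,6,8,9,10}->{3,4,6}; X {3,4,5,8,9,10}->{8,9,10}
Constraint 2 (Y < X) on D(Y)={4,5,7} D(X)={8,9,10}: no change
Constraint 3 (Y != Z) on D(Y)={4,5,7} D(Z)={3,4,6}: no change
So after constraint 3: D(X) = {8,9,10}

Answer: {8,9,10}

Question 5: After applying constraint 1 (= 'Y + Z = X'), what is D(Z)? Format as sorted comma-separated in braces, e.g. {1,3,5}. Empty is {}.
Constraint 1 (Y + Z = X) on D(Y)={4,5,7} D(Z)={3,4,6,8,9,10} D(X)={3,4,5,8,9,10}: Z {3,4,6,8,9,10}->{3,4,6}; X {3,4,5,8,9,10}->{8,9,10}
So after constraint 1: D(Z) = {3,4,6}

Answer: {3,4,6}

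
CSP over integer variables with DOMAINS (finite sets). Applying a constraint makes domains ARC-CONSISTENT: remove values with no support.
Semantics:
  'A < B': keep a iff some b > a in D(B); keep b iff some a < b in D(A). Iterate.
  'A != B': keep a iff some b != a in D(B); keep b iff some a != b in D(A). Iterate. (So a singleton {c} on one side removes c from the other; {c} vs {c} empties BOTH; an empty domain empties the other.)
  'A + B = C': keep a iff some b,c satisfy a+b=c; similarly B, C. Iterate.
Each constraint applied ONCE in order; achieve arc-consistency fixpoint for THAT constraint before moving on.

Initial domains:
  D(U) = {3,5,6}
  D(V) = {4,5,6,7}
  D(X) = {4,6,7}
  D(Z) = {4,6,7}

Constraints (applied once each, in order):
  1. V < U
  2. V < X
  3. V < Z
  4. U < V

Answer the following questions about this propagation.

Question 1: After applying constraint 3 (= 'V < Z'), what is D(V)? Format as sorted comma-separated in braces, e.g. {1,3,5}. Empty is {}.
Constraint 1 (V < U) on D(V)={4,5,6,7} D(U)={3,5,6}: V {4,5,6,7}->{4,5}; U {3,5,6}->{5,6}
Constraint 2 (V < X) on D(V)={4,5} D(X)={4,6,7}: X {4,6,7}->{6,7}
Constraint 3 (V < Z) on D(V)={4,5} D(Z)={4,6,7}: Z {4,6,7}->{6,7}
So after constraint 3: D(V) = {4,5}

Answer: {4,5}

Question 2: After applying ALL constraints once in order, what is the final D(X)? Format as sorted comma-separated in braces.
Answer: {6,7}

Derivation:
Constraint 1 (V < U) on D(V)={4,5,6,7} D(U)={3,5,6}: V {4,5,6,7}->{4,5}; U {3,5,6}->{5,6}
Constraint 2 (V < X) on D(V)={4,5} D(X)={4,6,7}: X {4,6,7}->{6,7}
Constraint 3 (V < Z) on D(V)={4,5} D(Z)={4,6,7}: Z {4,6,7}->{6,7}
Constraint 4 (U < V) on D(U)={5,6} D(V)={4,5}: U {5,6}->{}; V {4,5}->{}
So after all 4 constraints: D(X) = {6,7}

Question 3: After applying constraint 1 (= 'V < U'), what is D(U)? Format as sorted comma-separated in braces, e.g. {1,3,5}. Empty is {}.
Answer: {5,6}

Derivation:
Constraint 1 (V < U) on D(V)={4,5,6,7} D(U)={3,5,6}: V {4,5,6,7}->{4,5}; U {3,5,6}->{5,6}
So after constraint 1: D(U) = {5,6}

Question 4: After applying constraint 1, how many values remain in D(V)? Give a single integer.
Constraint 1 (V < U) on D(V)={4,5,6,7} D(U)={3,5,6}: V {4,5,6,7}->{4,5}; U {3,5,6}->{5,6}
So after constraint 1: D(V)={4,5}, size = 2

Answer: 2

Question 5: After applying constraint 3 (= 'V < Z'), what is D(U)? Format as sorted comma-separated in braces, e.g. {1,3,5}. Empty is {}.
Answer: {5,6}

Derivation:
Constraint 1 (V < U) on D(V)={4,5,6,7} D(U)={3,5,6}: V {4,5,6,7}->{4,5}; U {3,5,6}->{5,6}
Constraint 2 (V < X) on D(V)={4,5} D(X)={4,6,7}: X {4,6,7}->{6,7}
Constraint 3 (V < Z) on D(V)={4,5} D(Z)={4,6,7}: Z {4,6,7}->{6,7}
So after constraint 3: D(U) = {5,6}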